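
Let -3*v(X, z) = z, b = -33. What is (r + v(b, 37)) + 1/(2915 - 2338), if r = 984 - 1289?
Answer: -549301/1731 ≈ -317.33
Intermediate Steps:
v(X, z) = -z/3
r = -305
(r + v(b, 37)) + 1/(2915 - 2338) = (-305 - ⅓*37) + 1/(2915 - 2338) = (-305 - 37/3) + 1/577 = -952/3 + 1/577 = -549301/1731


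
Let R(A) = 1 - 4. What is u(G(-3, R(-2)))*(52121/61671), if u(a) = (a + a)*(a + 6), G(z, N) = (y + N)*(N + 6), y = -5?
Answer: 15010848/20557 ≈ 730.21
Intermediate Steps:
R(A) = -3
G(z, N) = (-5 + N)*(6 + N) (G(z, N) = (-5 + N)*(N + 6) = (-5 + N)*(6 + N))
u(a) = 2*a*(6 + a) (u(a) = (2*a)*(6 + a) = 2*a*(6 + a))
u(G(-3, R(-2)))*(52121/61671) = (2*(-30 - 3 + (-3)²)*(6 + (-30 - 3 + (-3)²)))*(52121/61671) = (2*(-30 - 3 + 9)*(6 + (-30 - 3 + 9)))*(52121*(1/61671)) = (2*(-24)*(6 - 24))*(52121/61671) = (2*(-24)*(-18))*(52121/61671) = 864*(52121/61671) = 15010848/20557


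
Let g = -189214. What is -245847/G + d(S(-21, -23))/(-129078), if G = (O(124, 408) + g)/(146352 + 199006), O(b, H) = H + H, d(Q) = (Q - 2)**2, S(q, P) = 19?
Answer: 782814071036329/1737002646 ≈ 4.5067e+5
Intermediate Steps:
d(Q) = (-2 + Q)**2
O(b, H) = 2*H
G = -94199/172679 (G = (2*408 - 189214)/(146352 + 199006) = (816 - 189214)/345358 = -188398*1/345358 = -94199/172679 ≈ -0.54552)
-245847/G + d(S(-21, -23))/(-129078) = -245847/(-94199/172679) + (-2 + 19)**2/(-129078) = -245847*(-172679/94199) + 17**2*(-1/129078) = 6064659159/13457 + 289*(-1/129078) = 6064659159/13457 - 289/129078 = 782814071036329/1737002646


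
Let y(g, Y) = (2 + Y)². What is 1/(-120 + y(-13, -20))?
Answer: 1/204 ≈ 0.0049020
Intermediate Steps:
1/(-120 + y(-13, -20)) = 1/(-120 + (2 - 20)²) = 1/(-120 + (-18)²) = 1/(-120 + 324) = 1/204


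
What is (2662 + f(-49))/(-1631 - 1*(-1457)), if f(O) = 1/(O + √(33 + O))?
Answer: -6434005/420558 + 2*I/210279 ≈ -15.299 + 9.5112e-6*I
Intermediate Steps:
(2662 + f(-49))/(-1631 - 1*(-1457)) = (2662 + 1/(-49 + √(33 - 49)))/(-1631 - 1*(-1457)) = (2662 + 1/(-49 + √(-16)))/(-1631 + 1457) = (2662 + 1/(-49 + 4*I))/(-174) = (2662 + (-49 - 4*I)/2417)*(-1/174) = -1331/87 - (-49 - 4*I)/420558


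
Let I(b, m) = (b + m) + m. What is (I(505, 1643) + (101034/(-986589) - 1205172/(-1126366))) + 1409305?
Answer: 87239920442976276/61736683643 ≈ 1.4131e+6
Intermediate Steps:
I(b, m) = b + 2*m
(I(505, 1643) + (101034/(-986589) - 1205172/(-1126366))) + 1409305 = ((505 + 2*1643) + (101034/(-986589) - 1205172/(-1126366))) + 1409305 = ((505 + 3286) + (101034*(-1/986589) - 1205172*(-1/1126366))) + 1409305 = (3791 + (-11226/109621 + 602586/563183)) + 1409305 = (3791 + 59733787548/61736683643) + 1409305 = 234103501478161/61736683643 + 1409305 = 87239920442976276/61736683643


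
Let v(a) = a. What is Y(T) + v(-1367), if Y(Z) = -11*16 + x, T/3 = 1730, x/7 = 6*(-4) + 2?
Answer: -1697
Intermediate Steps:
x = -154 (x = 7*(6*(-4) + 2) = 7*(-24 + 2) = 7*(-22) = -154)
T = 5190 (T = 3*1730 = 5190)
Y(Z) = -330 (Y(Z) = -11*16 - 154 = -176 - 154 = -330)
Y(T) + v(-1367) = -330 - 1367 = -1697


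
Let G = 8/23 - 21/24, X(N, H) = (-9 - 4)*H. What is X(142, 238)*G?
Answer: 150059/92 ≈ 1631.1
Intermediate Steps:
X(N, H) = -13*H
G = -97/184 (G = 8*(1/23) - 21*1/24 = 8/23 - 7/8 = -97/184 ≈ -0.52717)
X(142, 238)*G = -13*238*(-97/184) = -3094*(-97/184) = 150059/92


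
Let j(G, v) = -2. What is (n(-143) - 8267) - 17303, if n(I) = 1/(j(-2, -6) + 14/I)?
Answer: -7671143/300 ≈ -25570.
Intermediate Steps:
n(I) = 1/(-2 + 14/I)
(n(-143) - 8267) - 17303 = ((1/2)*(-143)/(7 - 1*(-143)) - 8267) - 17303 = ((1/2)*(-143)/(7 + 143) - 8267) - 17303 = ((1/2)*(-143)/150 - 8267) - 17303 = ((1/2)*(-143)*(1/150) - 8267) - 17303 = (-143/300 - 8267) - 17303 = -2480243/300 - 17303 = -7671143/300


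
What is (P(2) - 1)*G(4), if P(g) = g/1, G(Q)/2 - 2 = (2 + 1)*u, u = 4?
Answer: 28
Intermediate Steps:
G(Q) = 28 (G(Q) = 4 + 2*((2 + 1)*4) = 4 + 2*(3*4) = 4 + 2*12 = 4 + 24 = 28)
P(g) = g (P(g) = g*1 = g)
(P(2) - 1)*G(4) = (2 - 1)*28 = 1*28 = 28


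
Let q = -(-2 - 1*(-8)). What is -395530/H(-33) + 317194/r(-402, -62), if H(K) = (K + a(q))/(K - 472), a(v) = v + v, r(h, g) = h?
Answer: -2677027301/603 ≈ -4.4395e+6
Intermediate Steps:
q = -6 (q = -(-2 + 8) = -1*6 = -6)
a(v) = 2*v
H(K) = (-12 + K)/(-472 + K) (H(K) = (K + 2*(-6))/(K - 472) = (K - 12)/(-472 + K) = (-12 + K)/(-472 + K))
-395530/H(-33) + 317194/r(-402, -62) = -395530*(-472 - 33)/(-12 - 33) + 317194/(-402) = -395530/(-45/(-505)) + 317194*(-1/402) = -395530/((-1/505*(-45))) - 158597/201 = -395530/9/101 - 158597/201 = -395530*101/9 - 158597/201 = -39948530/9 - 158597/201 = -2677027301/603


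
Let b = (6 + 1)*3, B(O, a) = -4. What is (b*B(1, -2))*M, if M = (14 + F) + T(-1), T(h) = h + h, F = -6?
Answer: -504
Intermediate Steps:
b = 21 (b = 7*3 = 21)
T(h) = 2*h
M = 6 (M = (14 - 6) + 2*(-1) = 8 - 2 = 6)
(b*B(1, -2))*M = (21*(-4))*6 = -84*6 = -504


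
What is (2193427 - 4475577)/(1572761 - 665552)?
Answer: -2282150/907209 ≈ -2.5156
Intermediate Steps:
(2193427 - 4475577)/(1572761 - 665552) = -2282150/907209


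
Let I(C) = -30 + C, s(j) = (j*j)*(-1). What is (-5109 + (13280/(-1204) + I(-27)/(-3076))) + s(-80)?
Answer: -10666102047/925876 ≈ -11520.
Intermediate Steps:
s(j) = -j**2 (s(j) = j**2*(-1) = -j**2)
(-5109 + (13280/(-1204) + I(-27)/(-3076))) + s(-80) = (-5109 + (13280/(-1204) + (-30 - 27)/(-3076))) - 1*(-80)**2 = (-5109 + (13280*(-1/1204) - 57*(-1/3076))) - 1*6400 = (-5109 + (-3320/301 + 57/3076)) - 6400 = (-5109 - 10195163/925876) - 6400 = -4740495647/925876 - 6400 = -10666102047/925876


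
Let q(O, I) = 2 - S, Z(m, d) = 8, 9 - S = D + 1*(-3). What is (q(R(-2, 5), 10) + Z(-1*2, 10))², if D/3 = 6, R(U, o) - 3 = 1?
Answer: 256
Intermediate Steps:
R(U, o) = 4 (R(U, o) = 3 + 1 = 4)
D = 18 (D = 3*6 = 18)
S = -6 (S = 9 - (18 + 1*(-3)) = 9 - (18 - 3) = 9 - 1*15 = 9 - 15 = -6)
q(O, I) = 8 (q(O, I) = 2 - 1*(-6) = 2 + 6 = 8)
(q(R(-2, 5), 10) + Z(-1*2, 10))² = (8 + 8)² = 16² = 256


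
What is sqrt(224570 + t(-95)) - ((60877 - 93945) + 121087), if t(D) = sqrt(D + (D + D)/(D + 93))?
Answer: -88019 + sqrt(224570) ≈ -87545.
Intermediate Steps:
t(D) = sqrt(D + 2*D/(93 + D)) (t(D) = sqrt(D + (2*D)/(93 + D)) = sqrt(D + 2*D/(93 + D)))
sqrt(224570 + t(-95)) - ((60877 - 93945) + 121087) = sqrt(224570 + sqrt(-95*(95 - 95)/(93 - 95))) - ((60877 - 93945) + 121087) = sqrt(224570 + sqrt(-95*0/(-2))) - (-33068 + 121087) = sqrt(224570 + sqrt(-95*(-1/2)*0)) - 1*88019 = sqrt(224570 + sqrt(0)) - 88019 = sqrt(224570 + 0) - 88019 = sqrt(224570) - 88019 = -88019 + sqrt(224570)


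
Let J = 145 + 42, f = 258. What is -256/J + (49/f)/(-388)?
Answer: -25635787/18719448 ≈ -1.3695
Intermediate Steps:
J = 187
-256/J + (49/f)/(-388) = -256/187 + (49/258)/(-388) = -256*1/187 + (49*(1/258))*(-1/388) = -256/187 + (49/258)*(-1/388) = -256/187 - 49/100104 = -25635787/18719448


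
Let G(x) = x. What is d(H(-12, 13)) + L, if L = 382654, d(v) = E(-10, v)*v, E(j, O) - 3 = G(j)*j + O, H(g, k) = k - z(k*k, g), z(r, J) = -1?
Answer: 384292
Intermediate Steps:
H(g, k) = 1 + k (H(g, k) = k - 1*(-1) = k + 1 = 1 + k)
E(j, O) = 3 + O + j² (E(j, O) = 3 + (j*j + O) = 3 + (j² + O) = 3 + (O + j²) = 3 + O + j²)
d(v) = v*(103 + v) (d(v) = (3 + v + (-10)²)*v = (3 + v + 100)*v = (103 + v)*v = v*(103 + v))
d(H(-12, 13)) + L = (1 + 13)*(103 + (1 + 13)) + 382654 = 14*(103 + 14) + 382654 = 14*117 + 382654 = 1638 + 382654 = 384292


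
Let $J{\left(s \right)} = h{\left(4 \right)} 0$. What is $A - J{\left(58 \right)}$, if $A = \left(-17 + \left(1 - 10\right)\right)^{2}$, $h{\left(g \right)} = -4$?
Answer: $676$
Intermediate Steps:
$A = 676$ ($A = \left(-17 + \left(1 - 10\right)\right)^{2} = \left(-17 - 9\right)^{2} = \left(-26\right)^{2} = 676$)
$J{\left(s \right)} = 0$ ($J{\left(s \right)} = \left(-4\right) 0 = 0$)
$A - J{\left(58 \right)} = 676 - 0 = 676 + 0 = 676$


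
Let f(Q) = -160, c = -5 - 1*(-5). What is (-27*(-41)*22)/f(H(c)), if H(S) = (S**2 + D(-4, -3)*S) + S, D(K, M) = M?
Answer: -12177/80 ≈ -152.21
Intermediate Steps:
c = 0 (c = -5 + 5 = 0)
H(S) = S**2 - 2*S (H(S) = (S**2 - 3*S) + S = S**2 - 2*S)
(-27*(-41)*22)/f(H(c)) = (-27*(-41)*22)/(-160) = (1107*22)*(-1/160) = 24354*(-1/160) = -12177/80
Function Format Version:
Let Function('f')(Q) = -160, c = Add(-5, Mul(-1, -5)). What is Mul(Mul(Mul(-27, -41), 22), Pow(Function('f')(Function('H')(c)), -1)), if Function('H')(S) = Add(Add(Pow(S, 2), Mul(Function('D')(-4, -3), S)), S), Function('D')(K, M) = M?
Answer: Rational(-12177, 80) ≈ -152.21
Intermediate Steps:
c = 0 (c = Add(-5, 5) = 0)
Function('H')(S) = Add(Pow(S, 2), Mul(-2, S)) (Function('H')(S) = Add(Add(Pow(S, 2), Mul(-3, S)), S) = Add(Pow(S, 2), Mul(-2, S)))
Mul(Mul(Mul(-27, -41), 22), Pow(Function('f')(Function('H')(c)), -1)) = Mul(Mul(Mul(-27, -41), 22), Pow(-160, -1)) = Mul(Mul(1107, 22), Rational(-1, 160)) = Mul(24354, Rational(-1, 160)) = Rational(-12177, 80)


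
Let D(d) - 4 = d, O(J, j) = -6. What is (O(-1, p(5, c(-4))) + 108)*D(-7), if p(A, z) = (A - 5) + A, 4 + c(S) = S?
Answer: -306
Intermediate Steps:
c(S) = -4 + S
p(A, z) = -5 + 2*A (p(A, z) = (-5 + A) + A = -5 + 2*A)
D(d) = 4 + d
(O(-1, p(5, c(-4))) + 108)*D(-7) = (-6 + 108)*(4 - 7) = 102*(-3) = -306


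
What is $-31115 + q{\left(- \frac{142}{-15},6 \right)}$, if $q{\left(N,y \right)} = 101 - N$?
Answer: $- \frac{465352}{15} \approx -31023.0$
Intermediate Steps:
$-31115 + q{\left(- \frac{142}{-15},6 \right)} = -31115 + \left(101 - - \frac{142}{-15}\right) = -31115 + \left(101 - \left(-142\right) \left(- \frac{1}{15}\right)\right) = -31115 + \left(101 - \frac{142}{15}\right) = -31115 + \frac{1373}{15} = - \frac{465352}{15}$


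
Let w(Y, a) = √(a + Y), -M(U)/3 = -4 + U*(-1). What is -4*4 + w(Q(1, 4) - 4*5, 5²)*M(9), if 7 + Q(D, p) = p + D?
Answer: -16 + 39*√3 ≈ 51.550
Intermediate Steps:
M(U) = 12 + 3*U (M(U) = -3*(-4 + U*(-1)) = -3*(-4 - U) = 12 + 3*U)
Q(D, p) = -7 + D + p (Q(D, p) = -7 + (p + D) = -7 + (D + p) = -7 + D + p)
w(Y, a) = √(Y + a)
-4*4 + w(Q(1, 4) - 4*5, 5²)*M(9) = -4*4 + √(((-7 + 1 + 4) - 4*5) + 5²)*(12 + 3*9) = -16 + √((-2 - 20) + 25)*(12 + 27) = -16 + √(-22 + 25)*39 = -16 + √3*39 = -16 + 39*√3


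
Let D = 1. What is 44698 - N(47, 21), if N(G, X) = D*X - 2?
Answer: 44679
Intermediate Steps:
N(G, X) = -2 + X (N(G, X) = 1*X - 2 = X - 2 = -2 + X)
44698 - N(47, 21) = 44698 - (-2 + 21) = 44698 - 1*19 = 44698 - 19 = 44679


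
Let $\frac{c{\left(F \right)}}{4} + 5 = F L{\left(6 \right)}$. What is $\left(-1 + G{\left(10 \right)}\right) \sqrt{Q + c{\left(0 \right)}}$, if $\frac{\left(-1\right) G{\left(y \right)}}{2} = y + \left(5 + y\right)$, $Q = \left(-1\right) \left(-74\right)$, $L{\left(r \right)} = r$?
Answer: $- 153 \sqrt{6} \approx -374.77$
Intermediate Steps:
$Q = 74$
$c{\left(F \right)} = -20 + 24 F$ ($c{\left(F \right)} = -20 + 4 F 6 = -20 + 4 \cdot 6 F = -20 + 24 F$)
$G{\left(y \right)} = -10 - 4 y$ ($G{\left(y \right)} = - 2 \left(y + \left(5 + y\right)\right) = - 2 \left(5 + 2 y\right) = -10 - 4 y$)
$\left(-1 + G{\left(10 \right)}\right) \sqrt{Q + c{\left(0 \right)}} = \left(-1 - 50\right) \sqrt{74 + \left(-20 + 24 \cdot 0\right)} = \left(-1 - 50\right) \sqrt{74 + \left(-20 + 0\right)} = \left(-1 - 50\right) \sqrt{74 - 20} = - 51 \sqrt{54} = - 51 \cdot 3 \sqrt{6} = - 153 \sqrt{6}$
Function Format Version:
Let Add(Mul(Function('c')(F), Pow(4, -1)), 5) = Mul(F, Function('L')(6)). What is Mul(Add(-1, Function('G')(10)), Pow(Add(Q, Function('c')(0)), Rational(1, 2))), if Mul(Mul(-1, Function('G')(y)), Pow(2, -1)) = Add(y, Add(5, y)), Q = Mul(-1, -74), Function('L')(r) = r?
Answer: Mul(-153, Pow(6, Rational(1, 2))) ≈ -374.77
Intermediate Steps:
Q = 74
Function('c')(F) = Add(-20, Mul(24, F)) (Function('c')(F) = Add(-20, Mul(4, Mul(F, 6))) = Add(-20, Mul(4, Mul(6, F))) = Add(-20, Mul(24, F)))
Function('G')(y) = Add(-10, Mul(-4, y)) (Function('G')(y) = Mul(-2, Add(y, Add(5, y))) = Mul(-2, Add(5, Mul(2, y))) = Add(-10, Mul(-4, y)))
Mul(Add(-1, Function('G')(10)), Pow(Add(Q, Function('c')(0)), Rational(1, 2))) = Mul(Add(-1, Add(-10, Mul(-4, 10))), Pow(Add(74, Add(-20, Mul(24, 0))), Rational(1, 2))) = Mul(Add(-1, Add(-10, -40)), Pow(Add(74, Add(-20, 0)), Rational(1, 2))) = Mul(Add(-1, -50), Pow(Add(74, -20), Rational(1, 2))) = Mul(-51, Pow(54, Rational(1, 2))) = Mul(-51, Mul(3, Pow(6, Rational(1, 2)))) = Mul(-153, Pow(6, Rational(1, 2)))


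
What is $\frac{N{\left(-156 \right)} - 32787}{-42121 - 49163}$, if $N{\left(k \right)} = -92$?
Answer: $\frac{32879}{91284} \approx 0.36018$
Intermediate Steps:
$\frac{N{\left(-156 \right)} - 32787}{-42121 - 49163} = \frac{-92 - 32787}{-42121 - 49163} = - \frac{32879}{-91284} = \left(-32879\right) \left(- \frac{1}{91284}\right) = \frac{32879}{91284}$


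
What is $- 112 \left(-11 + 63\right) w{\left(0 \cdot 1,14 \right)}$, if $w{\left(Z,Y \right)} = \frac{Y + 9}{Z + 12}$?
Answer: $- \frac{33488}{3} \approx -11163.0$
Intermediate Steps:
$w{\left(Z,Y \right)} = \frac{9 + Y}{12 + Z}$
$- 112 \left(-11 + 63\right) w{\left(0 \cdot 1,14 \right)} = - 112 \left(-11 + 63\right) \frac{9 + 14}{12 + 0 \cdot 1} = \left(-112\right) 52 \frac{1}{12 + 0} \cdot 23 = - 5824 \cdot \frac{1}{12} \cdot 23 = \left(-5824\right) \frac{23}{12} = - \frac{33488}{3}$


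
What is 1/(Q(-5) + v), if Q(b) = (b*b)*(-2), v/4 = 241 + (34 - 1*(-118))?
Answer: 1/1522 ≈ 0.00065703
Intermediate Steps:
v = 1572 (v = 4*(241 + (34 - 1*(-118))) = 4*(241 + (34 + 118)) = 4*(241 + 152) = 4*393 = 1572)
Q(b) = -2*b**2 (Q(b) = b**2*(-2) = -2*b**2)
1/(Q(-5) + v) = 1/(-2*(-5)**2 + 1572) = 1/(-2*25 + 1572) = 1/(-50 + 1572) = 1/1522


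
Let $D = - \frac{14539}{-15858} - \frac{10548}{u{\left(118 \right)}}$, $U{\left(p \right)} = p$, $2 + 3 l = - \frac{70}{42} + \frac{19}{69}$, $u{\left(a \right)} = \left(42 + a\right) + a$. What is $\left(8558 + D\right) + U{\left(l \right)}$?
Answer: $\frac{431939269763}{50698026} \approx 8519.8$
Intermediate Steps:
$u{\left(a \right)} = 42 + 2 a$
$l = - \frac{26}{23}$ ($l = - \frac{2}{3} + \frac{- \frac{70}{42} + \frac{19}{69}}{3} = - \frac{2}{3} + \frac{\left(-70\right) \frac{1}{42} + 19 \cdot \frac{1}{69}}{3} = - \frac{2}{3} + \frac{- \frac{5}{3} + \frac{19}{69}}{3} = - \frac{2}{3} + \frac{1}{3} \left(- \frac{32}{23}\right) = - \frac{2}{3} - \frac{32}{69} = - \frac{26}{23} \approx -1.1304$)
$D = - \frac{81614171}{2204262}$ ($D = - \frac{14539}{-15858} - \frac{10548}{42 + 2 \cdot 118} = \left(-14539\right) \left(- \frac{1}{15858}\right) - \frac{10548}{42 + 236} = \frac{14539}{15858} - \frac{10548}{278} = \frac{14539}{15858} - \frac{5274}{139} = - \frac{81614171}{2204262} \approx -37.026$)
$\left(8558 + D\right) + U{\left(l \right)} = \left(8558 - \frac{81614171}{2204262}\right) - \frac{26}{23} = \frac{18782460025}{2204262} - \frac{26}{23} = \frac{431939269763}{50698026}$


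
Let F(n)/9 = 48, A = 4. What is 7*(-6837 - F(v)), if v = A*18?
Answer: -50883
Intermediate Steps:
v = 72 (v = 4*18 = 72)
F(n) = 432 (F(n) = 9*48 = 432)
7*(-6837 - F(v)) = 7*(-6837 - 1*432) = 7*(-6837 - 432) = 7*(-7269) = -50883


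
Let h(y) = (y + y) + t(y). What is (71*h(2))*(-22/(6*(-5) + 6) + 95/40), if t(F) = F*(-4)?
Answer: -5609/6 ≈ -934.83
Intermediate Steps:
t(F) = -4*F
h(y) = -2*y (h(y) = (y + y) - 4*y = 2*y - 4*y = -2*y)
(71*h(2))*(-22/(6*(-5) + 6) + 95/40) = (71*(-2*2))*(-22/(6*(-5) + 6) + 95/40) = (71*(-4))*(-22/(-30 + 6) + 95*(1/40)) = -284*(-22/(-24) + 19/8) = -284*(-22*(-1/24) + 19/8) = -284*(11/12 + 19/8) = -284*79/24 = -5609/6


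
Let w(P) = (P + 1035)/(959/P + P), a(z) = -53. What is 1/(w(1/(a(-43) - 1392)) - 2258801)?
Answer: -1001207988/2261529605250175 ≈ -4.4271e-7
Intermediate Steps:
w(P) = (1035 + P)/(P + 959/P)
1/(w(1/(a(-43) - 1392)) - 2258801) = 1/((1035 + 1/(-53 - 1392))/((-53 - 1392)*(959 + (1/(-53 - 1392))**2)) - 2258801) = 1/((1035 + 1/(-1445))/((-1445)*(959 + (1/(-1445))**2)) - 2258801) = 1/(-(1035 - 1/1445)/(1445*(959 + (-1/1445)**2)) - 2258801) = 1/(-1/1445*1495574/1445/(959 + 1/2088025) - 2258801) = 1/(-1/1445*1495574/1445/2002415976/2088025 - 2258801) = 1/(-1/1445*2088025/2002415976*1495574/1445 - 2258801) = 1/(-747787/1001207988 - 2258801) = 1/(-2261529605250175/1001207988) = -1001207988/2261529605250175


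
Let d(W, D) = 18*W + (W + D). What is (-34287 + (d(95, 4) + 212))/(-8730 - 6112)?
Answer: 16133/7421 ≈ 2.1740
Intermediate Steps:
d(W, D) = D + 19*W (d(W, D) = 18*W + (D + W) = D + 19*W)
(-34287 + (d(95, 4) + 212))/(-8730 - 6112) = (-34287 + ((4 + 19*95) + 212))/(-8730 - 6112) = (-34287 + ((4 + 1805) + 212))/(-14842) = (-34287 + (1809 + 212))*(-1/14842) = (-34287 + 2021)*(-1/14842) = -32266*(-1/14842) = 16133/7421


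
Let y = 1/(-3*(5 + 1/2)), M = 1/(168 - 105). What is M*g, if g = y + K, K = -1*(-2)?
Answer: 64/2079 ≈ 0.030784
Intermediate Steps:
K = 2
M = 1/63 ≈ 0.015873
y = -2/33 (y = 1/(-3*(5 + ½)) = 1/(-3*11/2) = 1/(-33/2) = -2/33 ≈ -0.060606)
g = 64/33 (g = -2/33 + 2 = 64/33 ≈ 1.9394)
M*g = (1/63)*(64/33) = 64/2079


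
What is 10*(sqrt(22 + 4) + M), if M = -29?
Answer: -290 + 10*sqrt(26) ≈ -239.01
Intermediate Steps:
10*(sqrt(22 + 4) + M) = 10*(sqrt(22 + 4) - 29) = 10*(sqrt(26) - 29) = 10*(-29 + sqrt(26)) = -290 + 10*sqrt(26)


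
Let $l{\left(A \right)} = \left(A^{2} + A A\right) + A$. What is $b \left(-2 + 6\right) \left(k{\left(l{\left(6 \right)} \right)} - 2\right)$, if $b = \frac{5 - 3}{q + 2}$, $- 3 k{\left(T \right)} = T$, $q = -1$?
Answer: $-224$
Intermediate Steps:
$l{\left(A \right)} = A + 2 A^{2}$ ($l{\left(A \right)} = \left(A^{2} + A^{2}\right) + A = 2 A^{2} + A = A + 2 A^{2}$)
$k{\left(T \right)} = - \frac{T}{3}$
$b = 2$ ($b = \frac{5 - 3}{-1 + 2} = \frac{2}{1} = 2 \cdot 1 = 2$)
$b \left(-2 + 6\right) \left(k{\left(l{\left(6 \right)} \right)} - 2\right) = 2 \left(-2 + 6\right) \left(- \frac{6 \left(1 + 2 \cdot 6\right)}{3} - 2\right) = 2 \cdot 4 \left(- \frac{6 \left(1 + 12\right)}{3} - 2\right) = 8 \left(- \frac{6 \cdot 13}{3} - 2\right) = 8 \left(\left(- \frac{1}{3}\right) 78 - 2\right) = 8 \left(-26 - 2\right) = 8 \left(-28\right) = -224$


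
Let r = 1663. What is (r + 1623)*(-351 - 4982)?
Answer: -17524238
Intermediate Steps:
(r + 1623)*(-351 - 4982) = (1663 + 1623)*(-351 - 4982) = 3286*(-5333) = -17524238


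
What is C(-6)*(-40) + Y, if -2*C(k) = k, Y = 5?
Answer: -115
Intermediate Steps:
C(k) = -k/2
C(-6)*(-40) + Y = -½*(-6)*(-40) + 5 = 3*(-40) + 5 = -120 + 5 = -115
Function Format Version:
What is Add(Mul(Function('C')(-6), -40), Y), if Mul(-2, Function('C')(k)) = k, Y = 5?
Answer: -115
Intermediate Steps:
Function('C')(k) = Mul(Rational(-1, 2), k)
Add(Mul(Function('C')(-6), -40), Y) = Add(Mul(Mul(Rational(-1, 2), -6), -40), 5) = Add(Mul(3, -40), 5) = Add(-120, 5) = -115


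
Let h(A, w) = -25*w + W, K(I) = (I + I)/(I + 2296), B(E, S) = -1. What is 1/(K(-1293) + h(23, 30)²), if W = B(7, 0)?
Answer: 1003/565690417 ≈ 1.7731e-6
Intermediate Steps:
W = -1
K(I) = 2*I/(2296 + I) (K(I) = (2*I)/(2296 + I) = 2*I/(2296 + I))
h(A, w) = -1 - 25*w (h(A, w) = -25*w - 1 = -1 - 25*w)
1/(K(-1293) + h(23, 30)²) = 1/(2*(-1293)/(2296 - 1293) + (-1 - 25*30)²) = 1/(2*(-1293)/1003 + (-1 - 750)²) = 1/(2*(-1293)*(1/1003) + (-751)²) = 1/(-2586/1003 + 564001) = 1/(565690417/1003) = 1003/565690417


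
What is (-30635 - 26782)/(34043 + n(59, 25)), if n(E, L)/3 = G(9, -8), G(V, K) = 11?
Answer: -57417/34076 ≈ -1.6850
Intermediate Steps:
n(E, L) = 33 (n(E, L) = 3*11 = 33)
(-30635 - 26782)/(34043 + n(59, 25)) = (-30635 - 26782)/(34043 + 33) = -57417/34076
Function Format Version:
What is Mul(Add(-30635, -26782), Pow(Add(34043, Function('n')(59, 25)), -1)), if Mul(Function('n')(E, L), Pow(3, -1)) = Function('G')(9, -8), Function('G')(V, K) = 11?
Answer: Rational(-57417, 34076) ≈ -1.6850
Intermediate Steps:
Function('n')(E, L) = 33 (Function('n')(E, L) = Mul(3, 11) = 33)
Mul(Add(-30635, -26782), Pow(Add(34043, Function('n')(59, 25)), -1)) = Mul(Add(-30635, -26782), Pow(Add(34043, 33), -1)) = Mul(-57417, Pow(34076, -1)) = Mul(-57417, Rational(1, 34076)) = Rational(-57417, 34076)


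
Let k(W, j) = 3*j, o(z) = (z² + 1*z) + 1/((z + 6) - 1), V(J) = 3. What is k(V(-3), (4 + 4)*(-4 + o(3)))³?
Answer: 7414875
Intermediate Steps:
o(z) = z + z² + 1/(5 + z) (o(z) = (z² + z) + 1/((6 + z) - 1) = (z + z²) + 1/(5 + z) = z + z² + 1/(5 + z))
k(V(-3), (4 + 4)*(-4 + o(3)))³ = (3*((4 + 4)*(-4 + (1 + 3³ + 5*3 + 6*3²)/(5 + 3))))³ = (3*(8*(-4 + (1 + 27 + 15 + 6*9)/8)))³ = (3*(8*(-4 + (1 + 27 + 15 + 54)/8)))³ = (3*(8*(-4 + (⅛)*97)))³ = (3*(8*(-4 + 97/8)))³ = (3*(8*(65/8)))³ = (3*65)³ = 195³ = 7414875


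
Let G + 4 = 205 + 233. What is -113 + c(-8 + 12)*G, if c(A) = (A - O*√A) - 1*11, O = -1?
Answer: -2283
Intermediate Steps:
G = 434 (G = -4 + (205 + 233) = -4 + 438 = 434)
c(A) = -11 + A + √A (c(A) = (A - (-1)*√A) - 1*11 = (A + √A) - 11 = -11 + A + √A)
-113 + c(-8 + 12)*G = -113 + (-11 + (-8 + 12) + √(-8 + 12))*434 = -113 + (-11 + 4 + √4)*434 = -113 + (-11 + 4 + 2)*434 = -113 - 5*434 = -113 - 2170 = -2283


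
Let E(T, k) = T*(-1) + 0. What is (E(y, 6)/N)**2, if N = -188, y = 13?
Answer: 169/35344 ≈ 0.0047816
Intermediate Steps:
E(T, k) = -T (E(T, k) = -T + 0 = -T)
(E(y, 6)/N)**2 = (-1*13/(-188))**2 = (-13*(-1/188))**2 = (13/188)**2 = 169/35344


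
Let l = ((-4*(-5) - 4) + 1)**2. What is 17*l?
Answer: 4913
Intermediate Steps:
l = 289 (l = ((20 - 4) + 1)**2 = (16 + 1)**2 = 17**2 = 289)
17*l = 17*289 = 4913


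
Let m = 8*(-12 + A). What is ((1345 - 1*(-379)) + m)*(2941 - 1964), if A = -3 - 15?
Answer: 1449868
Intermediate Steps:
A = -18
m = -240 (m = 8*(-12 - 18) = 8*(-30) = -240)
((1345 - 1*(-379)) + m)*(2941 - 1964) = ((1345 - 1*(-379)) - 240)*(2941 - 1964) = ((1345 + 379) - 240)*977 = (1724 - 240)*977 = 1484*977 = 1449868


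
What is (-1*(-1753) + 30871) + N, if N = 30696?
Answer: 63320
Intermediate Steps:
(-1*(-1753) + 30871) + N = (-1*(-1753) + 30871) + 30696 = (1753 + 30871) + 30696 = 32624 + 30696 = 63320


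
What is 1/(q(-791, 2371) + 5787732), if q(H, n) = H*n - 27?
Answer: 1/3912244 ≈ 2.5561e-7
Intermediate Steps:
q(H, n) = -27 + H*n
1/(q(-791, 2371) + 5787732) = 1/((-27 - 791*2371) + 5787732) = 1/((-27 - 1875461) + 5787732) = 1/(-1875488 + 5787732) = 1/3912244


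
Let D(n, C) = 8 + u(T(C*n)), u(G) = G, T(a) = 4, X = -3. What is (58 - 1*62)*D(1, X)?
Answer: -48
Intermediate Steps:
D(n, C) = 12 (D(n, C) = 8 + 4 = 12)
(58 - 1*62)*D(1, X) = (58 - 1*62)*12 = (58 - 62)*12 = -4*12 = -48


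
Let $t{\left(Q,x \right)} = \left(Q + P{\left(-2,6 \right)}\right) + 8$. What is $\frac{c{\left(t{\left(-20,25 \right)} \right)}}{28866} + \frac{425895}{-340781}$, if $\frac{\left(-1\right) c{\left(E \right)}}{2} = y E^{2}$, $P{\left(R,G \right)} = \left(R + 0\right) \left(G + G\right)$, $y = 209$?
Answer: $- \frac{32817415773}{1639497391} \approx -20.017$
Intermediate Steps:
$P{\left(R,G \right)} = 2 G R$ ($P{\left(R,G \right)} = R 2 G = 2 G R$)
$t{\left(Q,x \right)} = -16 + Q$ ($t{\left(Q,x \right)} = \left(Q + 2 \cdot 6 \left(-2\right)\right) + 8 = \left(Q - 24\right) + 8 = \left(-24 + Q\right) + 8 = -16 + Q$)
$c{\left(E \right)} = - 418 E^{2}$ ($c{\left(E \right)} = - 2 \cdot 209 E^{2} = - 418 E^{2}$)
$\frac{c{\left(t{\left(-20,25 \right)} \right)}}{28866} + \frac{425895}{-340781} = \frac{\left(-418\right) \left(-16 - 20\right)^{2}}{28866} + \frac{425895}{-340781} = - 418 \left(-36\right)^{2} \cdot \frac{1}{28866} + 425895 \left(- \frac{1}{340781}\right) = \left(-418\right) 1296 \cdot \frac{1}{28866} - \frac{425895}{340781} = \left(-541728\right) \frac{1}{28866} - \frac{425895}{340781} = - \frac{90288}{4811} - \frac{425895}{340781} = - \frac{32817415773}{1639497391}$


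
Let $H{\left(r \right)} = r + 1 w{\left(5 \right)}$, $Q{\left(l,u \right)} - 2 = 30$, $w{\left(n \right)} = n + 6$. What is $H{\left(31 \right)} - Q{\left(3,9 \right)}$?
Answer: $10$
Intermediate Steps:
$w{\left(n \right)} = 6 + n$
$Q{\left(l,u \right)} = 32$ ($Q{\left(l,u \right)} = 2 + 30 = 32$)
$H{\left(r \right)} = 11 + r$ ($H{\left(r \right)} = r + 1 \left(6 + 5\right) = r + 1 \cdot 11 = r + 11 = 11 + r$)
$H{\left(31 \right)} - Q{\left(3,9 \right)} = \left(11 + 31\right) - 32 = 42 - 32 = 10$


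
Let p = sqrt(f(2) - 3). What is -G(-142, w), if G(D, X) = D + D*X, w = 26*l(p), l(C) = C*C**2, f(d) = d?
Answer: 142 - 3692*I ≈ 142.0 - 3692.0*I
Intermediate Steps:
p = I (p = sqrt(2 - 3) = sqrt(-1) = I ≈ 1.0*I)
l(C) = C**3
w = -26*I (w = 26*I**3 = 26*(-I) = -26*I ≈ -26.0*I)
-G(-142, w) = -(-142)*(1 - 26*I) = -(-142 + 3692*I) = 142 - 3692*I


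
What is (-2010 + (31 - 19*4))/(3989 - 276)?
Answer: -2055/3713 ≈ -0.55346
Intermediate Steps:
(-2010 + (31 - 19*4))/(3989 - 276) = (-2010 + (31 - 76))/3713 = (-2010 - 45)*(1/3713) = -2055*1/3713 = -2055/3713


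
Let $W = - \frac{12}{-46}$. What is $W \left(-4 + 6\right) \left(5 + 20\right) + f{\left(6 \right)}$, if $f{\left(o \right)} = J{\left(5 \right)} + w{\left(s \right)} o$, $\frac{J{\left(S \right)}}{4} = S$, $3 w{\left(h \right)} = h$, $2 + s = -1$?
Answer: $\frac{622}{23} \approx 27.043$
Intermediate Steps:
$s = -3$ ($s = -2 - 1 = -3$)
$w{\left(h \right)} = \frac{h}{3}$
$J{\left(S \right)} = 4 S$
$W = \frac{6}{23}$ ($W = \left(-12\right) \left(- \frac{1}{46}\right) = \frac{6}{23} \approx 0.26087$)
$f{\left(o \right)} = 20 - o$ ($f{\left(o \right)} = 4 \cdot 5 + \frac{1}{3} \left(-3\right) o = 20 - o$)
$W \left(-4 + 6\right) \left(5 + 20\right) + f{\left(6 \right)} = \frac{6 \left(-4 + 6\right) \left(5 + 20\right)}{23} + \left(20 - 6\right) = \frac{6 \cdot 2 \cdot 25}{23} + \left(20 - 6\right) = \frac{6}{23} \cdot 50 + 14 = \frac{300}{23} + 14 = \frac{622}{23}$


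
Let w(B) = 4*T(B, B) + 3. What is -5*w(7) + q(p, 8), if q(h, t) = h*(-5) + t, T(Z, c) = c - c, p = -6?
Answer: 23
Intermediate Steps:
T(Z, c) = 0
w(B) = 3 (w(B) = 4*0 + 3 = 0 + 3 = 3)
q(h, t) = t - 5*h (q(h, t) = -5*h + t = t - 5*h)
-5*w(7) + q(p, 8) = -5*3 + (8 - 5*(-6)) = -15 + (8 + 30) = -15 + 38 = 23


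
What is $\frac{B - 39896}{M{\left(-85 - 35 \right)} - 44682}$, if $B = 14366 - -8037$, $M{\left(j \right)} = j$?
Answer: $\frac{5831}{14934} \approx 0.39045$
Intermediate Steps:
$B = 22403$ ($B = 14366 + 8037 = 22403$)
$\frac{B - 39896}{M{\left(-85 - 35 \right)} - 44682} = \frac{22403 - 39896}{\left(-85 - 35\right) - 44682} = - \frac{17493}{-120 - 44682} = - \frac{17493}{-44802} = \left(-17493\right) \left(- \frac{1}{44802}\right) = \frac{5831}{14934}$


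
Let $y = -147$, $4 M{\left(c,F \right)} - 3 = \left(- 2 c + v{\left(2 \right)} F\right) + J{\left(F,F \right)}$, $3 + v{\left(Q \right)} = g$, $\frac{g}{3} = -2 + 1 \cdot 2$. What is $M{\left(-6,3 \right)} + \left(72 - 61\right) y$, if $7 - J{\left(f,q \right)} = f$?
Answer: $- \frac{3229}{2} \approx -1614.5$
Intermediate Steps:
$J{\left(f,q \right)} = 7 - f$
$g = 0$ ($g = 3 \left(-2 + 1 \cdot 2\right) = 3 \left(-2 + 2\right) = 3 \cdot 0 = 0$)
$v{\left(Q \right)} = -3$ ($v{\left(Q \right)} = -3 + 0 = -3$)
$M{\left(c,F \right)} = \frac{5}{2} - F - \frac{c}{2}$ ($M{\left(c,F \right)} = \frac{3}{4} + \frac{\left(- 2 c - 3 F\right) - \left(-7 + F\right)}{4} = \frac{3}{4} + \frac{\left(- 3 F - 2 c\right) - \left(-7 + F\right)}{4} = \frac{3}{4} + \frac{7 - 4 F - 2 c}{4} = \frac{3}{4} - \left(- \frac{7}{4} + F + \frac{c}{2}\right) = \frac{5}{2} - F - \frac{c}{2}$)
$M{\left(-6,3 \right)} + \left(72 - 61\right) y = \left(\frac{5}{2} - 3 - -3\right) + \left(72 - 61\right) \left(-147\right) = \left(\frac{5}{2} - 3 + 3\right) + 11 \left(-147\right) = \frac{5}{2} - 1617 = - \frac{3229}{2}$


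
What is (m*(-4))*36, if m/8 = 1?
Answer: -1152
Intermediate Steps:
m = 8 (m = 8*1 = 8)
(m*(-4))*36 = (8*(-4))*36 = -32*36 = -1152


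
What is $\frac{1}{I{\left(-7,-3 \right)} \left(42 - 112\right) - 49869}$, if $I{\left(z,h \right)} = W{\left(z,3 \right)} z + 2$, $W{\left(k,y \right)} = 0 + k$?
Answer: $- \frac{1}{53439} \approx -1.8713 \cdot 10^{-5}$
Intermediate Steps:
$W{\left(k,y \right)} = k$
$I{\left(z,h \right)} = 2 + z^{2}$ ($I{\left(z,h \right)} = z z + 2 = z^{2} + 2 = 2 + z^{2}$)
$\frac{1}{I{\left(-7,-3 \right)} \left(42 - 112\right) - 49869} = \frac{1}{\left(2 + \left(-7\right)^{2}\right) \left(42 - 112\right) - 49869} = \frac{1}{\left(2 + 49\right) \left(-70\right) - 49869} = \frac{1}{51 \left(-70\right) - 49869} = \frac{1}{-3570 - 49869} = \frac{1}{-53439} = - \frac{1}{53439}$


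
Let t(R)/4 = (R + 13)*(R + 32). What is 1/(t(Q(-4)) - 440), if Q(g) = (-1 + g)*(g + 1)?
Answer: 1/4824 ≈ 0.00020730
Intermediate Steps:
Q(g) = (1 + g)*(-1 + g) (Q(g) = (-1 + g)*(1 + g) = (1 + g)*(-1 + g))
t(R) = 4*(13 + R)*(32 + R) (t(R) = 4*((R + 13)*(R + 32)) = 4*((13 + R)*(32 + R)) = 4*(13 + R)*(32 + R))
1/(t(Q(-4)) - 440) = 1/((1664 + 4*(-1 + (-4)²)² + 180*(-1 + (-4)²)) - 440) = 1/((1664 + 4*(-1 + 16)² + 180*(-1 + 16)) - 440) = 1/((1664 + 4*15² + 180*15) - 440) = 1/((1664 + 4*225 + 2700) - 440) = 1/((1664 + 900 + 2700) - 440) = 1/(5264 - 440) = 1/4824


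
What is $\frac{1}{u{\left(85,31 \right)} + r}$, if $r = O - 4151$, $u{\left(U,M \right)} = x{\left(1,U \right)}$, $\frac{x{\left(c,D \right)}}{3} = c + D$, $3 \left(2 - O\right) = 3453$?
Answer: $- \frac{1}{5042} \approx -0.00019833$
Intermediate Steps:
$O = -1149$ ($O = 2 - 1151 = -1149$)
$x{\left(c,D \right)} = 3 D + 3 c$ ($x{\left(c,D \right)} = 3 \left(c + D\right) = 3 \left(D + c\right) = 3 D + 3 c$)
$u{\left(U,M \right)} = 3 + 3 U$ ($u{\left(U,M \right)} = 3 U + 3 \cdot 1 = 3 U + 3 = 3 + 3 U$)
$r = -5300$ ($r = -1149 - 4151 = -5300$)
$\frac{1}{u{\left(85,31 \right)} + r} = \frac{1}{\left(3 + 3 \cdot 85\right) - 5300} = \frac{1}{\left(3 + 255\right) - 5300} = \frac{1}{258 - 5300} = \frac{1}{-5042} = - \frac{1}{5042}$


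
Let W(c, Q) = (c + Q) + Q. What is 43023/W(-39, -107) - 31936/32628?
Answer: -352958563/2063721 ≈ -171.03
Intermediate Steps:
W(c, Q) = c + 2*Q (W(c, Q) = (Q + c) + Q = c + 2*Q)
43023/W(-39, -107) - 31936/32628 = 43023/(-39 + 2*(-107)) - 31936/32628 = 43023/(-39 - 214) - 31936*1/32628 = 43023/(-253) - 7984/8157 = 43023*(-1/253) - 7984/8157 = -43023/253 - 7984/8157 = -352958563/2063721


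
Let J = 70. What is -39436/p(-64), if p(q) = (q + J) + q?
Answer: 19718/29 ≈ 679.93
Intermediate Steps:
p(q) = 70 + 2*q (p(q) = (q + 70) + q = (70 + q) + q = 70 + 2*q)
-39436/p(-64) = -39436/(70 + 2*(-64)) = -39436/(70 - 128) = -39436/(-58) = -39436*(-1/58) = 19718/29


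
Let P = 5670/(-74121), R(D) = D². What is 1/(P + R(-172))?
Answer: 24707/730929998 ≈ 3.3802e-5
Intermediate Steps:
P = -1890/24707 (P = 5670*(-1/74121) = -1890/24707 ≈ -0.076496)
1/(P + R(-172)) = 1/(-1890/24707 + (-172)²) = 1/(-1890/24707 + 29584) = 1/(730929998/24707) = 24707/730929998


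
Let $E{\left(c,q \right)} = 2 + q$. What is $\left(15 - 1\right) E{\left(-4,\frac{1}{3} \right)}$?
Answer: $\frac{98}{3} \approx 32.667$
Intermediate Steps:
$\left(15 - 1\right) E{\left(-4,\frac{1}{3} \right)} = \left(15 - 1\right) \left(2 + \frac{1}{3}\right) = 14 \left(2 + \frac{1}{3}\right) = 14 \cdot \frac{7}{3} = \frac{98}{3}$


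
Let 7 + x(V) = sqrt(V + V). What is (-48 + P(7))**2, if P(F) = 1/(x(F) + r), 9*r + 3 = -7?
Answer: 40810960143/17598025 + 32726754*sqrt(14)/17598025 ≈ 2326.0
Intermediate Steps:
r = -10/9 (r = -1/3 + (1/9)*(-7) = -1/3 - 7/9 = -10/9 ≈ -1.1111)
x(V) = -7 + sqrt(2)*sqrt(V) (x(V) = -7 + sqrt(V + V) = -7 + sqrt(2*V) = -7 + sqrt(2)*sqrt(V))
P(F) = 1/(-73/9 + sqrt(2)*sqrt(F)) (P(F) = 1/((-7 + sqrt(2)*sqrt(F)) - 10/9) = 1/(-73/9 + sqrt(2)*sqrt(F)))
(-48 + P(7))**2 = (-48 + 9/(-73 + 9*sqrt(2)*sqrt(7)))**2 = (-48 + 9/(-73 + 9*sqrt(14)))**2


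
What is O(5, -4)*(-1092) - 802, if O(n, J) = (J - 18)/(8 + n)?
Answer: 1046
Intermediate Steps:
O(n, J) = (-18 + J)/(8 + n)
O(5, -4)*(-1092) - 802 = ((-18 - 4)/(8 + 5))*(-1092) - 802 = (-22/13)*(-1092) - 802 = ((1/13)*(-22))*(-1092) - 802 = -22/13*(-1092) - 802 = 1848 - 802 = 1046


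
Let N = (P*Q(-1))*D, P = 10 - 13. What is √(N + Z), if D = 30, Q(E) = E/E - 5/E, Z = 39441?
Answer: √38901 ≈ 197.23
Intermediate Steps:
Q(E) = 1 - 5/E
P = -3
N = -540 (N = -3*(-5 - 1)/(-1)*30 = -(-3)*(-6)*30 = -3*6*30 = -18*30 = -540)
√(N + Z) = √(-540 + 39441) = √38901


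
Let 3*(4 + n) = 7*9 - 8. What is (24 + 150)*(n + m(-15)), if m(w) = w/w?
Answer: 2668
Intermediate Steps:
n = 43/3 (n = -4 + (7*9 - 8)/3 = -4 + (63 - 8)/3 = -4 + (⅓)*55 = -4 + 55/3 = 43/3 ≈ 14.333)
m(w) = 1
(24 + 150)*(n + m(-15)) = (24 + 150)*(43/3 + 1) = 174*(46/3) = 2668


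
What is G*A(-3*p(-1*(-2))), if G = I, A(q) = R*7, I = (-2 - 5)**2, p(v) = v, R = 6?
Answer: 2058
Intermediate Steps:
I = 49 (I = (-7)**2 = 49)
A(q) = 42 (A(q) = 6*7 = 42)
G = 49
G*A(-3*p(-1*(-2))) = 49*42 = 2058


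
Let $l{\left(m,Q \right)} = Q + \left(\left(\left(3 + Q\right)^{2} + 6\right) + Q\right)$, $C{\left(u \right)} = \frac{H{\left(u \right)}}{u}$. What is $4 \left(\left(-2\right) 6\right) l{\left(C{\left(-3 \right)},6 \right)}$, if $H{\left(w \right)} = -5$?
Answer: $-4752$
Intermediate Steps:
$C{\left(u \right)} = - \frac{5}{u}$
$l{\left(m,Q \right)} = 6 + \left(3 + Q\right)^{2} + 2 Q$ ($l{\left(m,Q \right)} = Q + \left(\left(6 + \left(3 + Q\right)^{2}\right) + Q\right) = Q + \left(6 + Q + \left(3 + Q\right)^{2}\right) = 6 + \left(3 + Q\right)^{2} + 2 Q$)
$4 \left(\left(-2\right) 6\right) l{\left(C{\left(-3 \right)},6 \right)} = 4 \left(\left(-2\right) 6\right) \left(15 + 6^{2} + 8 \cdot 6\right) = 4 \left(-12\right) \left(15 + 36 + 48\right) = \left(-48\right) 99 = -4752$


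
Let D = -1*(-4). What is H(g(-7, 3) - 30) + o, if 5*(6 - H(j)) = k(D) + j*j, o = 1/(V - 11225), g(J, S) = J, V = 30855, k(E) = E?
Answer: -5272617/19630 ≈ -268.60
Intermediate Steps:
D = 4
o = 1/19630 (o = 1/(30855 - 11225) = 1/19630 ≈ 5.0942e-5)
H(j) = 26/5 - j²/5 (H(j) = 6 - (4 + j*j)/5 = 6 - (4 + j²)/5 = 6 + (-⅘ - j²/5) = 26/5 - j²/5)
H(g(-7, 3) - 30) + o = (26/5 - (-7 - 30)²/5) + 1/19630 = (26/5 - ⅕*(-37)²) + 1/19630 = (26/5 - ⅕*1369) + 1/19630 = (26/5 - 1369/5) + 1/19630 = -1343/5 + 1/19630 = -5272617/19630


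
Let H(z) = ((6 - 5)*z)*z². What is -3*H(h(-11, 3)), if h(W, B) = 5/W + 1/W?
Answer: 648/1331 ≈ 0.48685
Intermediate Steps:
h(W, B) = 6/W (h(W, B) = 5/W + 1/W = 6/W)
H(z) = z³ (H(z) = (1*z)*z² = z*z² = z³)
-3*H(h(-11, 3)) = -3*(6/(-11))³ = -3*(6*(-1/11))³ = -3*(-6/11)³ = -3*(-216/1331) = 648/1331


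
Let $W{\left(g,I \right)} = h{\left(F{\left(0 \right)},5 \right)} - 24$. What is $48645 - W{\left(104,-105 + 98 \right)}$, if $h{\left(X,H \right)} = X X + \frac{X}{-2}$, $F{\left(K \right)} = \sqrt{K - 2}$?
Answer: $48671 + \frac{i \sqrt{2}}{2} \approx 48671.0 + 0.70711 i$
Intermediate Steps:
$F{\left(K \right)} = \sqrt{-2 + K}$
$h{\left(X,H \right)} = X^{2} - \frac{X}{2}$ ($h{\left(X,H \right)} = X^{2} + X \left(- \frac{1}{2}\right) = X^{2} - \frac{X}{2}$)
$W{\left(g,I \right)} = -24 + i \sqrt{2} \left(- \frac{1}{2} + i \sqrt{2}\right)$ ($W{\left(g,I \right)} = \sqrt{-2 + 0} \left(- \frac{1}{2} + \sqrt{-2 + 0}\right) - 24 = \sqrt{-2} \left(- \frac{1}{2} + \sqrt{-2}\right) - 24 = i \sqrt{2} \left(- \frac{1}{2} + i \sqrt{2}\right) - 24 = -24 + i \sqrt{2} \left(- \frac{1}{2} + i \sqrt{2}\right)$)
$48645 - W{\left(104,-105 + 98 \right)} = 48645 - \left(-26 - \frac{i \sqrt{2}}{2}\right) = 48645 + \left(26 + \frac{i \sqrt{2}}{2}\right) = 48671 + \frac{i \sqrt{2}}{2}$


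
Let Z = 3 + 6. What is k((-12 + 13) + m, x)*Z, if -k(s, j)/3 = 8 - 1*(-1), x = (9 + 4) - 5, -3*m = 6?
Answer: -243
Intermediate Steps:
m = -2 (m = -⅓*6 = -2)
x = 8 (x = 13 - 5 = 8)
k(s, j) = -27 (k(s, j) = -3*(8 - 1*(-1)) = -3*(8 + 1) = -3*9 = -27)
Z = 9
k((-12 + 13) + m, x)*Z = -27*9 = -243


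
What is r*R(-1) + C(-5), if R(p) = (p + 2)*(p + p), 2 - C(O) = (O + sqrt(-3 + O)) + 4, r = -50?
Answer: 103 - 2*I*sqrt(2) ≈ 103.0 - 2.8284*I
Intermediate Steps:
C(O) = -2 - O - sqrt(-3 + O) (C(O) = 2 - ((O + sqrt(-3 + O)) + 4) = 2 - (4 + O + sqrt(-3 + O)) = 2 + (-4 - O - sqrt(-3 + O)) = -2 - O - sqrt(-3 + O))
R(p) = 2*p*(2 + p) (R(p) = (2 + p)*(2*p) = 2*p*(2 + p))
r*R(-1) + C(-5) = -100*(-1)*(2 - 1) + (-2 - 1*(-5) - sqrt(-3 - 5)) = -100*(-1) + (-2 + 5 - sqrt(-8)) = -50*(-2) + (-2 + 5 - 2*I*sqrt(2)) = 100 + (-2 + 5 - 2*I*sqrt(2)) = 100 + (3 - 2*I*sqrt(2)) = 103 - 2*I*sqrt(2)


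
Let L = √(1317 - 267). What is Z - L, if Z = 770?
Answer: 770 - 5*√42 ≈ 737.60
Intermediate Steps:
L = 5*√42 (L = √1050 = 5*√42 ≈ 32.404)
Z - L = 770 - 5*√42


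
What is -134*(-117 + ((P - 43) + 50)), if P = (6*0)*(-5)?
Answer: 14740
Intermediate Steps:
P = 0 (P = 0*(-5) = 0)
-134*(-117 + ((P - 43) + 50)) = -134*(-117 + ((0 - 43) + 50)) = -134*(-117 + (-43 + 50)) = -134*(-117 + 7) = -134*(-110) = 14740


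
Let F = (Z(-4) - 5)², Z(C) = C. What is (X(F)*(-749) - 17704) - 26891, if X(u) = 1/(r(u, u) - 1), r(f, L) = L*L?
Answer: -292543949/6560 ≈ -44595.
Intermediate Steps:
r(f, L) = L²
F = 81 (F = (-4 - 5)² = (-9)² = 81)
X(u) = 1/(-1 + u²) (X(u) = 1/(u² - 1) = 1/(-1 + u²))
(X(F)*(-749) - 17704) - 26891 = (-749/(-1 + 81²) - 17704) - 26891 = (-749/(-1 + 6561) - 17704) - 26891 = (-749/6560 - 17704) - 26891 = -116138989/6560 - 26891 = -292543949/6560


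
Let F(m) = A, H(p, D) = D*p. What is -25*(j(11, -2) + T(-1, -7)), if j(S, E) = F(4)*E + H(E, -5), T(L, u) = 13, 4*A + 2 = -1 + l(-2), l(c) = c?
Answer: -1275/2 ≈ -637.50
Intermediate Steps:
A = -5/4 (A = -½ + (-1 - 2)/4 = -½ + (¼)*(-3) = -½ - ¾ = -5/4 ≈ -1.2500)
F(m) = -5/4
j(S, E) = -25*E/4 (j(S, E) = -5*E/4 - 5*E = -25*E/4)
-25*(j(11, -2) + T(-1, -7)) = -25*(-25/4*(-2) + 13) = -25*(25/2 + 13) = -25*51/2 = -1275/2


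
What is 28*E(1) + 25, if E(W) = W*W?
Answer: 53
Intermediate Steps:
E(W) = W**2
28*E(1) + 25 = 28*1**2 + 25 = 28*1 + 25 = 28 + 25 = 53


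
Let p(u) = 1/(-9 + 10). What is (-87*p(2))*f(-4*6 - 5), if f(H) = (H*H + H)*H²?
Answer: -59411604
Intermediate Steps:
p(u) = 1 (p(u) = 1/1 = 1)
f(H) = H²*(H + H²) (f(H) = (H² + H)*H² = (H + H²)*H² = H²*(H + H²))
(-87*p(2))*f(-4*6 - 5) = (-87*1)*((-4*6 - 5)³*(1 + (-4*6 - 5))) = -87*(-24 - 5)³*(1 + (-24 - 5)) = -87*(-29)³*(1 - 29) = -(-2121843)*(-28) = -87*682892 = -59411604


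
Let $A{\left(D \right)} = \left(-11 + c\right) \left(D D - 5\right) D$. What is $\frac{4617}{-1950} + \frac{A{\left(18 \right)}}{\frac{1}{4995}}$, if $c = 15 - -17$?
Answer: $\frac{391499606961}{650} \approx 6.0231 \cdot 10^{8}$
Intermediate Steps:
$c = 32$ ($c = 15 + 17 = 32$)
$A{\left(D \right)} = D \left(-105 + 21 D^{2}\right)$ ($A{\left(D \right)} = \left(-11 + 32\right) \left(D D - 5\right) D = 21 \left(D^{2} - 5\right) D = 21 \left(-5 + D^{2}\right) D = \left(-105 + 21 D^{2}\right) D = D \left(-105 + 21 D^{2}\right)$)
$\frac{4617}{-1950} + \frac{A{\left(18 \right)}}{\frac{1}{4995}} = \frac{4617}{-1950} + \frac{21 \cdot 18 \left(-5 + 18^{2}\right)}{\frac{1}{4995}} = 4617 \left(- \frac{1}{1950}\right) + 21 \cdot 18 \left(-5 + 324\right) \frac{1}{\frac{1}{4995}} = - \frac{1539}{650} + 21 \cdot 18 \cdot 319 \cdot 4995 = - \frac{1539}{650} + 120582 \cdot 4995 = - \frac{1539}{650} + 602307090 = \frac{391499606961}{650}$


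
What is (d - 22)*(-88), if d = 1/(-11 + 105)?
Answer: 90948/47 ≈ 1935.1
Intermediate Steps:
d = 1/94 ≈ 0.010638
(d - 22)*(-88) = (1/94 - 22)*(-88) = -2067/94*(-88) = 90948/47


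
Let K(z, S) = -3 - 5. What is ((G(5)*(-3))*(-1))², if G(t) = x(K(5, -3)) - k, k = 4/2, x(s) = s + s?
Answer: 2916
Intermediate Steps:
K(z, S) = -8
x(s) = 2*s
k = 2 (k = 4*(½) = 2)
G(t) = -18 (G(t) = 2*(-8) - 1*2 = -16 - 2 = -18)
((G(5)*(-3))*(-1))² = (-18*(-3)*(-1))² = (54*(-1))² = (-54)² = 2916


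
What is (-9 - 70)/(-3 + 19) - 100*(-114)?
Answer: 182321/16 ≈ 11395.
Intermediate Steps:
(-9 - 70)/(-3 + 19) - 100*(-114) = -79/16 + 11400 = 182321/16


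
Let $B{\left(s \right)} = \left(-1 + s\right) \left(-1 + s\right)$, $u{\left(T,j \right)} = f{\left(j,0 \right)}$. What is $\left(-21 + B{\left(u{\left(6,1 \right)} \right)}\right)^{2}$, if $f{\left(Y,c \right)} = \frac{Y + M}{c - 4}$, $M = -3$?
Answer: $\frac{6889}{16} \approx 430.56$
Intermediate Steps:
$f{\left(Y,c \right)} = \frac{-3 + Y}{-4 + c}$ ($f{\left(Y,c \right)} = \frac{Y - 3}{c - 4} = \frac{-3 + Y}{-4 + c}$)
$u{\left(T,j \right)} = \frac{3}{4} - \frac{j}{4}$ ($u{\left(T,j \right)} = \frac{-3 + j}{-4 + 0} = \frac{-3 + j}{-4} = - \frac{-3 + j}{4} = \frac{3}{4} - \frac{j}{4}$)
$B{\left(s \right)} = \left(-1 + s\right)^{2}$
$\left(-21 + B{\left(u{\left(6,1 \right)} \right)}\right)^{2} = \left(-21 + \left(-1 + \left(\frac{3}{4} - \frac{1}{4}\right)\right)^{2}\right)^{2} = \left(-21 + \left(-1 + \frac{1}{2}\right)^{2}\right)^{2} = \left(-21 + \left(- \frac{1}{2}\right)^{2}\right)^{2} = \left(-21 + \frac{1}{4}\right)^{2} = \left(- \frac{83}{4}\right)^{2} = \frac{6889}{16}$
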